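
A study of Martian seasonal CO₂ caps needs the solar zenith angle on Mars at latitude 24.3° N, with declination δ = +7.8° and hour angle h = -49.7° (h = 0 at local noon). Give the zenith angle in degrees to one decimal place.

θ_z = 50.2°

cos θ_z = sin φ sin δ + cos φ cos δ cos h = 0.055849 + 0.584032 = 0.639881.
θ_z = arccos(0.639881) = 50.2°.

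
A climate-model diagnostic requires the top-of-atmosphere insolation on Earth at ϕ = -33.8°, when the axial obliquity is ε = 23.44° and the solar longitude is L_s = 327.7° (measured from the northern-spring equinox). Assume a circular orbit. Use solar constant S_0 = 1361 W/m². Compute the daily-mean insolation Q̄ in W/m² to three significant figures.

Solar declination: sin δ = sin ε · sin L_s = sin 23.44° × sin 327.7° = -0.21256, so δ = -12.272°.
cos h₀ = −tan(-33.8°) tan(-12.272°) = -0.1456, h₀ = 1.7169 rad.
Bracket: h₀ sin ϕ sin δ + cos ϕ cos δ sin h₀ = 1.7169×-0.55630×-0.21256 + 0.83098×0.97715×0.98934 = 0.203018 + 0.803336 = 1.006354.
Q̄ = (S_0/π) × [bracket] = (1361/π) × 1.006354 = 436.0 W/m².

Q̄ ≈ 436 W/m²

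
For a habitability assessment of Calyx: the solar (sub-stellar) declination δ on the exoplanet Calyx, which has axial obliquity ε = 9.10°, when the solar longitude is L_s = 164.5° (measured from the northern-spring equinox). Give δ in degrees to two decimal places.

δ = +2.42°

sin δ = sin ε · sin L_s = sin 9.10° × sin 164.5° = 0.042266.
δ = arcsin(0.042266) = +2.42°.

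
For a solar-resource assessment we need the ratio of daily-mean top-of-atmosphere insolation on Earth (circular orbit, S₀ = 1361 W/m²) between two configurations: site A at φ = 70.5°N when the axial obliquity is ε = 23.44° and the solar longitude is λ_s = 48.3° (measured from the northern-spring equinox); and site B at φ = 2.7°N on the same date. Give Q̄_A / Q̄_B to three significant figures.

— Configuration A (φ=+70.5°):
Solar declination: sin δ = sin ε · sin λ_s = sin 23.44° × sin 48.3° = 0.29700, so δ = +17.278°.
cos H₀ = −tan(+70.5°) tan(+17.278°) = -0.8783, H₀ = 2.6432 rad.
Bracket: H₀ sin φ sin δ + cos φ cos δ sin H₀ = 2.6432×0.94264×0.29700 + 0.33381×0.95488×0.47802 = 0.740001 + 0.152368 = 0.892369.
Q̄ = (S₀/π) × [bracket] = (1361/π) × 0.892369 = 386.59 W/m².
— Configuration B (φ=+2.7°):
cos H₀ = −tan(+2.7°) tan(+17.278°) = -0.0147, H₀ = 1.5855 rad.
Bracket: H₀ sin φ sin δ + cos φ cos δ sin H₀ = 1.5855×0.04711×0.29700 + 0.99889×0.95488×0.99989 = 0.022184 + 0.953715 = 0.975899.
Q̄ = (S₀/π) × [bracket] = (1361/π) × 0.975899 = 422.78 W/m².
Ratio Q̄_A / Q̄_B = 386.59 / 422.78 = 0.9144.

Q̄_A / Q̄_B ≈ 0.914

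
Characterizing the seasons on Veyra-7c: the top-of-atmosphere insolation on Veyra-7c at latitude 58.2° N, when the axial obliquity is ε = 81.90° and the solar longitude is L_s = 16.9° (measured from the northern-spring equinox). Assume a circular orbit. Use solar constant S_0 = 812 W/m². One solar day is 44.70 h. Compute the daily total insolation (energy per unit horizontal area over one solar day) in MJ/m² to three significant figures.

Solar declination: sin δ = sin ε · sin L_s = sin 81.90° × sin 16.9° = 0.28780, so δ = +16.726°.
cos h₀ = −tan(+58.2°) tan(+16.726°) = -0.4847, h₀ = 2.0768 rad.
Bracket: h₀ sin ϕ sin δ + cos ϕ cos δ sin h₀ = 2.0768×0.84989×0.28780 + 0.52696×0.95769×0.87469 = 0.507982 + 0.441425 = 0.949407.
Q̄ = (S_0/π) × [bracket] = (812/π) × 0.949407 = 245.39 W/m².
Daily total = Q̄ × 44.70 h × 3600 s/h = 245.39 × 44.70 × 3600 / 10⁶ = 39.49 MJ/m².

39.5 MJ/m²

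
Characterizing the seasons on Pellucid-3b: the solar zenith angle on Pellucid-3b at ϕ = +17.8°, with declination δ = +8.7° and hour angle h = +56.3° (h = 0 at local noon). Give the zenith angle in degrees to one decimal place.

cos θ_z = sin ϕ sin δ + cos ϕ cos δ cos h = 0.046240 + 0.522205 = 0.568445.
θ_z = arccos(0.568445) = 55.4°.

θ_z = 55.4°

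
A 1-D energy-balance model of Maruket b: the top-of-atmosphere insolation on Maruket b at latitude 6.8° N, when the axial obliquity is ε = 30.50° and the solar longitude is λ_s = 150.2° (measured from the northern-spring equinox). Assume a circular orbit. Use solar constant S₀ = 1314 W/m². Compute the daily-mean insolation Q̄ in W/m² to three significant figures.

Solar declination: sin δ = sin ε · sin λ_s = sin 30.50° × sin 150.2° = 0.25223, so δ = +14.610°.
cos H₀ = −tan(+6.8°) tan(+14.610°) = -0.0311, H₀ = 1.6019 rad.
Bracket: H₀ sin φ sin δ + cos φ cos δ sin H₀ = 1.6019×0.11840×0.25223 + 0.99297×0.96767×0.99952 = 0.047839 + 0.960406 = 1.008245.
Q̄ = (S₀/π) × [bracket] = (1314/π) × 1.008245 = 421.7 W/m².

Q̄ ≈ 422 W/m²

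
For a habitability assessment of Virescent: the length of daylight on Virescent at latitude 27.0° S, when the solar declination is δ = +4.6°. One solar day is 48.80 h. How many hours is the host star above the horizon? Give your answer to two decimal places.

cos h₀ = −tan ϕ · tan δ = −tan(-27.0°) × tan(+4.600°) = 0.0410, so h₀ = 1.5298 rad = 87.65°.
Daylight = 2h₀/(2π) × 48.80 h = (1.5298/π) × 48.80 = 23.76 h.

23.76 h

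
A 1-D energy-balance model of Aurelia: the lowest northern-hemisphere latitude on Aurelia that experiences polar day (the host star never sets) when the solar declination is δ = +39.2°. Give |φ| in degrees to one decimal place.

Polar day requires cos H₀ = −tan φ tan δ ≤ −1, i.e. tan φ tan δ ≥ 1.
The boundary is |tan φ| · |tan δ| = 1, so |φ| = 90° − |δ| = 90° − 39.2° = 50.8° in the northern hemisphere.

|φ| = 50.8°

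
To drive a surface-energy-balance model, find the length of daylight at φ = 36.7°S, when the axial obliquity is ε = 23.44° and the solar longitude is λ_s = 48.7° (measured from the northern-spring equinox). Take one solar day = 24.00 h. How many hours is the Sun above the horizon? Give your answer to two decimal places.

Solar declination: sin δ = sin ε · sin λ_s = sin 23.44° × sin 48.7° = 0.29884, so δ = +17.388°.
cos H₀ = −tan φ · tan δ = −tan(-36.7°) × tan(+17.388°) = 0.2334, so H₀ = 1.3352 rad = 76.50°.
Daylight = 2H₀/(2π) × 24.00 h = (1.3352/π) × 24.00 = 10.20 h.

10.20 h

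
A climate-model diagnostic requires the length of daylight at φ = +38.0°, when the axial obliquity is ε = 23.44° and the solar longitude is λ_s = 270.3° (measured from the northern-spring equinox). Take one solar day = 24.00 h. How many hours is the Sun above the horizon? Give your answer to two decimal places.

Solar declination: sin δ = sin ε · sin λ_s = sin 23.44° × sin 270.3° = -0.39778, so δ = -23.440°.
cos H₀ = −tan φ · tan δ = −tan(+38.0°) × tan(-23.440°) = 0.3387, so H₀ = 1.2252 rad = 70.20°.
Daylight = 2H₀/(2π) × 24.00 h = (1.2252/π) × 24.00 = 9.36 h.

9.36 h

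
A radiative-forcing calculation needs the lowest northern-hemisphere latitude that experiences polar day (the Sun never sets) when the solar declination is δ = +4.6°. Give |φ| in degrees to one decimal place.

|φ| = 85.4°

Polar day requires cos H₀ = −tan φ tan δ ≤ −1, i.e. tan φ tan δ ≥ 1.
The boundary is |tan φ| · |tan δ| = 1, so |φ| = 90° − |δ| = 90° − 4.6° = 85.4° in the northern hemisphere.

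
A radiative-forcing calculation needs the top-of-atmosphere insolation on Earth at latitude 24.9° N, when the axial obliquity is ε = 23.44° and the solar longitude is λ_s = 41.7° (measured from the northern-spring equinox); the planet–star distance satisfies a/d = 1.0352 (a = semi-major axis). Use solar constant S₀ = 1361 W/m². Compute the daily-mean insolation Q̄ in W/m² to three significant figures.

Q̄ ≈ 491 W/m²

Solar declination: sin δ = sin ε · sin λ_s = sin 23.44° × sin 41.7° = 0.26462, so δ = +15.344°.
cos H₀ = −tan(+24.9°) tan(+15.344°) = -0.1274, H₀ = 1.6985 rad.
Bracket: H₀ sin φ sin δ + cos φ cos δ sin H₀ = 1.6985×0.42104×0.26462 + 0.90704×0.96435×0.99185 = 0.189239 + 0.867575 = 1.056814.
Inverse-square distance factor (a/d)² = 1.0352² = 1.071639.
Q̄ = (S₀/π) × 1.071639 × [bracket] = (1361/π) × 1.071639 × 1.056814 = 490.6 W/m².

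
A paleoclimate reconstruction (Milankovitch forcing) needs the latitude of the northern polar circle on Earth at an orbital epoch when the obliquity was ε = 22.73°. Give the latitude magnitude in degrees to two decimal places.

The polar circle is the lowest latitude that experiences at least one full rotation of continuous daylight at the northern-summer solstice; it lies at |ϕ| = 90° − ε = 90° − 22.73° = 67.27°.

67.27°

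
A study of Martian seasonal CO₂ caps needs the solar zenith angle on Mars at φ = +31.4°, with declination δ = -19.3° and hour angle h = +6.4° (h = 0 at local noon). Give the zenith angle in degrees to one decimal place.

cos θ_z = sin φ sin δ + cos φ cos δ cos h = -0.172201 + 0.800562 = 0.628361.
θ_z = arccos(0.628361) = 51.1°.

θ_z = 51.1°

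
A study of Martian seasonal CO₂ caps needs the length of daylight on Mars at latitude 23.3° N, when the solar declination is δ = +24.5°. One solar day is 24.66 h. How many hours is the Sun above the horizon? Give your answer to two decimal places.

cos H₀ = −tan φ · tan δ = −tan(+23.3°) × tan(+24.500°) = -0.1963, so H₀ = 1.7683 rad = 101.32°.
Daylight = 2H₀/(2π) × 24.66 h = (1.7683/π) × 24.66 = 13.88 h.

13.88 h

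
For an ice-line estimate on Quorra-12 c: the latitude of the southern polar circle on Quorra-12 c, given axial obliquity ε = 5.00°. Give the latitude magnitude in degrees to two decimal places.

85.00°

The polar circle is the lowest latitude that experiences at least one full rotation of continuous darkness at the northern-summer solstice; it lies at |φ| = 90° − ε = 90° − 5.00° = 85.00°.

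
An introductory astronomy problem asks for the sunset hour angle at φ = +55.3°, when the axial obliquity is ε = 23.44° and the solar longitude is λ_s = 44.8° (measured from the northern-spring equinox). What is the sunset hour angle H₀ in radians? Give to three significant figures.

Solar declination: sin δ = sin ε · sin λ_s = sin 23.44° × sin 44.8° = 0.28030, so δ = +16.278°.
cos H₀ = −tan φ · tan δ = −tan(+55.3°) × tan(+16.278°) = -0.4217, so H₀ = 2.0061 rad = 114.94°.

H₀ = 2.01 rad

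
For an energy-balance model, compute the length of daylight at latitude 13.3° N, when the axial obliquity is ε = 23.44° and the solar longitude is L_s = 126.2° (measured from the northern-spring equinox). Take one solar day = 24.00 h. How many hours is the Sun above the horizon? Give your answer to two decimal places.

Solar declination: sin δ = sin ε · sin L_s = sin 23.44° × sin 126.2° = 0.32100, so δ = +18.723°.
cos h₀ = −tan ϕ · tan δ = −tan(+13.3°) × tan(+18.723°) = -0.0801, so h₀ = 1.6510 rad = 94.60°.
Daylight = 2h₀/(2π) × 24.00 h = (1.6510/π) × 24.00 = 12.61 h.

12.61 h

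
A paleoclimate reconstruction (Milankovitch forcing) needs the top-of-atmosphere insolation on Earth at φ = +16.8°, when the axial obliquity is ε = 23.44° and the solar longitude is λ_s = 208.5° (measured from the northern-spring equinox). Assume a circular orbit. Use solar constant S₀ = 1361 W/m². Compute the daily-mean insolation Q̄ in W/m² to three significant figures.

Q̄ ≈ 371 W/m²

Solar declination: sin δ = sin ε · sin λ_s = sin 23.44° × sin 208.5° = -0.18981, so δ = -10.942°.
cos H₀ = −tan(+16.8°) tan(-10.942°) = 0.0584, H₀ = 1.5124 rad.
Bracket: H₀ sin φ sin δ + cos φ cos δ sin H₀ = 1.5124×0.28903×-0.18981 + 0.95732×0.98182×0.99830 = -0.082971 + 0.938318 = 0.855347.
Q̄ = (S₀/π) × [bracket] = (1361/π) × 0.855347 = 370.6 W/m².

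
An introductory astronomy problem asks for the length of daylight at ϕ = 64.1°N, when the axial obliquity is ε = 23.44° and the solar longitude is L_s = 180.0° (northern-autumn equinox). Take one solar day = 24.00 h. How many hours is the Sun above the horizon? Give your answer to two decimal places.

Solar declination: sin δ = sin ε · sin L_s = sin 23.44° × sin 180.0° = 0.00000, so δ = +0.000°.
cos h₀ = −tan ϕ · tan δ = −tan(+64.1°) × tan(+0.000°) = -0.0000, so h₀ = 1.5708 rad = 90.00°.
Daylight = 2h₀/(2π) × 24.00 h = (1.5708/π) × 24.00 = 12.00 h.

12.00 h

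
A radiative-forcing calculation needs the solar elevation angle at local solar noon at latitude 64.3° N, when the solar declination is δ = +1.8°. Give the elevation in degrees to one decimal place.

At local noon the hour angle is zero, so the zenith angle equals |φ − δ| = |+64.3° − (+1.800°)| = 62.500°.
Elevation = 90° − 62.500° = 27.5°.

27.5°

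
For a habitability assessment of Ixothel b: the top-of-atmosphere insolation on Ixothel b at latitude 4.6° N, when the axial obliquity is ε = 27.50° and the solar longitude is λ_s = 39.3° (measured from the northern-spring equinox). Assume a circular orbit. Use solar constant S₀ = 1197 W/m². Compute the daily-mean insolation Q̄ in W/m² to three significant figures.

Solar declination: sin δ = sin ε · sin λ_s = sin 27.50° × sin 39.3° = 0.29246, so δ = +17.005°.
cos H₀ = −tan(+4.6°) tan(+17.005°) = -0.0246, H₀ = 1.5954 rad.
Bracket: H₀ sin φ sin δ + cos φ cos δ sin H₀ = 1.5954×0.08020×0.29246 + 0.99678×0.95628×0.99970 = 0.037421 + 0.952915 = 0.990336.
Q̄ = (S₀/π) × [bracket] = (1197/π) × 0.990336 = 377.3 W/m².

Q̄ ≈ 377 W/m²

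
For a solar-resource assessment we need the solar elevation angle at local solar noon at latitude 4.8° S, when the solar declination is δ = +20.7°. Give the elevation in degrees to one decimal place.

64.5°

At local noon the hour angle is zero, so the zenith angle equals |φ − δ| = |-4.8° − (+20.700°)| = 25.500°.
Elevation = 90° − 25.500° = 64.5°.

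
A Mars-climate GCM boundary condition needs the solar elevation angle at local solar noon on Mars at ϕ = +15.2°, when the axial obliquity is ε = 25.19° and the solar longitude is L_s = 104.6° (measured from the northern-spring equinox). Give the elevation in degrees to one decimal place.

80.9°

Solar declination: sin δ = sin ε · sin L_s = sin 25.19° × sin 104.6° = 0.41188, so δ = +24.323°.
At local noon the hour angle is zero, so the zenith angle equals |ϕ − δ| = |+15.2° − (+24.323°)| = 9.123°.
Elevation = 90° − 9.123° = 80.9°.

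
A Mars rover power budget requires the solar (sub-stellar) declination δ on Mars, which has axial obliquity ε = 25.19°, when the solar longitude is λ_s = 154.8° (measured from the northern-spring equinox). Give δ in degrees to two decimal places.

sin δ = sin ε · sin λ_s = sin 25.19° × sin 154.8° = 0.181221.
δ = arcsin(0.181221) = +10.44°.

δ = +10.44°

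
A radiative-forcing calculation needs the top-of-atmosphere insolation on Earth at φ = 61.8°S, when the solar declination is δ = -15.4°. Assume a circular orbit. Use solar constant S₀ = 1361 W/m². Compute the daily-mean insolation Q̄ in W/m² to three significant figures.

Q̄ ≈ 383 W/m²

cos H₀ = −tan(-61.8°) tan(-15.400°) = -0.5137, H₀ = 2.1103 rad.
Bracket: H₀ sin φ sin δ + cos φ cos δ sin H₀ = 2.1103×-0.88130×-0.26556 + 0.47255×0.96410×0.85797 = 0.493890 + 0.390879 = 0.884769.
Q̄ = (S₀/π) × [bracket] = (1361/π) × 0.884769 = 383.3 W/m².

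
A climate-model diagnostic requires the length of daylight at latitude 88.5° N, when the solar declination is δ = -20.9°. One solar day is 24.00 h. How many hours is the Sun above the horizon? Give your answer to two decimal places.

cos H₀ = −tan φ · tan δ = 14.5828 ≥ 1, so the Sun never rises (polar night) and H₀ = 0.
Daylight = 2H₀/(2π) × 24.00 h = (0.0000/π) × 24.00 = 0.00 h.

0.00 h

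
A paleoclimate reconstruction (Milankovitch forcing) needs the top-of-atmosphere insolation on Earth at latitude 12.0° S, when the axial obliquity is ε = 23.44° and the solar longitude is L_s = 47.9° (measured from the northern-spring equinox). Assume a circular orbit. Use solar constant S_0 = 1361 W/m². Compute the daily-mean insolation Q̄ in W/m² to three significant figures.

Solar declination: sin δ = sin ε · sin L_s = sin 23.44° × sin 47.9° = 0.29515, so δ = +17.166°.
cos h₀ = −tan(-12.0°) tan(+17.166°) = 0.0657, h₀ = 1.5051 rad.
Bracket: h₀ sin ϕ sin δ + cos ϕ cos δ sin h₀ = 1.5051×-0.20791×0.29515 + 0.97815×0.95545×0.99784 = -0.092360 + 0.932555 = 0.840195.
Q̄ = (S_0/π) × [bracket] = (1361/π) × 0.840195 = 364.0 W/m².

Q̄ ≈ 364 W/m²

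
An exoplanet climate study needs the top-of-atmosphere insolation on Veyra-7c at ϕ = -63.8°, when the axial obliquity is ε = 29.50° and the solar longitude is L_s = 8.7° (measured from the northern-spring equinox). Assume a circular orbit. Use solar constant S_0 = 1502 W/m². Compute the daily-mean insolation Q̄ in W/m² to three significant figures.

Q̄ ≈ 163 W/m²

Solar declination: sin δ = sin ε · sin L_s = sin 29.50° × sin 8.7° = 0.07448, so δ = +4.272°.
cos h₀ = −tan(-63.8°) tan(+4.272°) = 0.1518, h₀ = 1.4184 rad.
Bracket: h₀ sin ϕ sin δ + cos ϕ cos δ sin h₀ = 1.4184×-0.89726×0.07448 + 0.44151×0.99722×0.98841 = -0.094789 + 0.435180 = 0.340391.
Q̄ = (S_0/π) × [bracket] = (1502/π) × 0.340391 = 162.7 W/m².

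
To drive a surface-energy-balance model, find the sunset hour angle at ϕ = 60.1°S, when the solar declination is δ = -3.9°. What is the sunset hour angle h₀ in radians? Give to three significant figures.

h₀ = 1.69 rad

cos h₀ = −tan ϕ · tan δ = −tan(-60.1°) × tan(-3.900°) = -0.1186, so h₀ = 1.6896 rad = 96.81°.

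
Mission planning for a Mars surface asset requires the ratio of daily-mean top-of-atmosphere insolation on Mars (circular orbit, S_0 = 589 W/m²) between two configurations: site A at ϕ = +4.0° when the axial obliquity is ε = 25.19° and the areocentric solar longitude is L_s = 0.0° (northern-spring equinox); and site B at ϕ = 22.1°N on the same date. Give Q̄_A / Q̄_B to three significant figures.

— Configuration A (ϕ=+4.0°):
sin δ = sin 25.19° × sin 0.0° = 0.00000, so δ = +0.000°.
cos h₀ = −tan(+4.0°) tan(+0.000°) = -0.0000, h₀ = 1.5708 rad.
Bracket: h₀ sin ϕ sin δ + cos ϕ cos δ sin h₀ = 1.5708×0.06976×0.00000 + 0.99756×1.00000×1.00000 = 0.000000 + 0.997560 = 0.997560.
Q̄ = (S_0/π) × [bracket] = (589/π) × 0.997560 = 187.03 W/m².
— Configuration B (ϕ=+22.1°):
cos h₀ = −tan(+22.1°) tan(+0.000°) = -0.0000, h₀ = 1.5708 rad.
Bracket: h₀ sin ϕ sin δ + cos ϕ cos δ sin h₀ = 1.5708×0.37622×0.00000 + 0.92653×1.00000×1.00000 = 0.000000 + 0.926530 = 0.926530.
Q̄ = (S_0/π) × [bracket] = (589/π) × 0.926530 = 173.71 W/m².
Ratio Q̄_A / Q̄_B = 187.03 / 173.71 = 1.077.

Q̄_A / Q̄_B ≈ 1.08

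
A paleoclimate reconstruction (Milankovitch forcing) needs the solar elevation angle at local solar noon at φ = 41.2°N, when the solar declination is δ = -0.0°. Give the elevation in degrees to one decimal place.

At local noon the hour angle is zero, so the zenith angle equals |φ − δ| = |+41.2° − (-0.000°)| = 41.200°.
Elevation = 90° − 41.200° = 48.8°.

48.8°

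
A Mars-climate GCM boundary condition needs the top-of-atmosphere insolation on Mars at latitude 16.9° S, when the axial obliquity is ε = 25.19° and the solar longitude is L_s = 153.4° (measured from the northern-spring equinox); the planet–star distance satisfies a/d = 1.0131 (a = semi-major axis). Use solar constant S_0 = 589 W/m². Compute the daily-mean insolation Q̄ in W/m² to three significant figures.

Solar declination: sin δ = sin ε · sin L_s = sin 25.19° × sin 153.4° = 0.19058, so δ = +10.986°.
cos h₀ = −tan(-16.9°) tan(+10.986°) = 0.0590, h₀ = 1.5118 rad.
Bracket: h₀ sin ϕ sin δ + cos ϕ cos δ sin h₀ = 1.5118×-0.29070×0.19058 + 0.95681×0.98167×0.99826 = -0.083756 + 0.937637 = 0.853881.
Inverse-square distance factor (a/d)² = 1.0131² = 1.026372.
Q̄ = (S_0/π) × 1.026372 × [bracket] = (589/π) × 1.026372 × 0.853881 = 164.3 W/m².

Q̄ ≈ 164 W/m²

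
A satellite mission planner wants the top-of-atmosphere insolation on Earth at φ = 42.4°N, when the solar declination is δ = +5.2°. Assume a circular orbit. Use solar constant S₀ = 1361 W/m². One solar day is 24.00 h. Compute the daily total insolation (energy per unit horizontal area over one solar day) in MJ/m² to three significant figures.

cos H₀ = −tan(+42.4°) tan(+5.200°) = -0.0831, H₀ = 1.6540 rad.
Bracket: H₀ sin φ sin δ + cos φ cos δ sin H₀ = 1.6540×0.67430×0.09063 + 0.73846×0.99588×0.99654 = 0.101079 + 0.732873 = 0.833952.
Q̄ = (S₀/π) × [bracket] = (1361/π) × 0.833952 = 361.28 W/m².
Daily total = Q̄ × 24.00 h × 3600 s/h = 361.28 × 24.00 × 3600 / 10⁶ = 31.21 MJ/m².

31.2 MJ/m²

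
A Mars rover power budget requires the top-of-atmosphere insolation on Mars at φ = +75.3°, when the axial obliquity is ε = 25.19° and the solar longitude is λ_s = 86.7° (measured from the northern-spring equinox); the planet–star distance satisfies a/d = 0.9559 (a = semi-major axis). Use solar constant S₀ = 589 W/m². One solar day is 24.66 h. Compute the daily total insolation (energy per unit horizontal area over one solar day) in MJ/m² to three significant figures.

19.6 MJ/m²

Solar declination: sin δ = sin ε · sin λ_s = sin 25.19° × sin 86.7° = 0.42492, so δ = +25.145°.
cos H₀ = −tan(+75.3°) tan(+25.145°) = -1.7892 ≤ −1 ⇒ polar day, H₀ = π.
Bracket: H₀ sin φ sin δ + cos φ cos δ sin H₀ = 3.1416×0.96727×0.42492 + 0.25376×0.90523×0.00000 = 1.291236 + 0.000000 = 1.291236.
Inverse-square distance factor (a/d)² = 0.9559² = 0.913745.
Q̄ = (S₀/π) × 0.913745 × [bracket] = (589/π) × 0.913745 × 1.291236 = 221.21 W/m².
Daily total = Q̄ × 24.66 h × 3600 s/h = 221.21 × 24.66 × 3600 / 10⁶ = 19.64 MJ/m².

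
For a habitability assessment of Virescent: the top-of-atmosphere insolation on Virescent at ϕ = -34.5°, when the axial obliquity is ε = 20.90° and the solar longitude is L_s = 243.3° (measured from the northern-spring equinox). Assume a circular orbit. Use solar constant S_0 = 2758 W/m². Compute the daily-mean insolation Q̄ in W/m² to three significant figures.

Solar declination: sin δ = sin ε · sin L_s = sin 20.90° × sin 243.3° = -0.31870, so δ = -18.584°.
cos h₀ = −tan(-34.5°) tan(-18.584°) = -0.2311, h₀ = 1.8040 rad.
Bracket: h₀ sin ϕ sin δ + cos ϕ cos δ sin h₀ = 1.8040×-0.56641×-0.31870 + 0.82413×0.94786×0.97293 = 0.325649 + 0.760014 = 1.085663.
Q̄ = (S_0/π) × [bracket] = (2758/π) × 1.085663 = 953.1 W/m².

Q̄ ≈ 953 W/m²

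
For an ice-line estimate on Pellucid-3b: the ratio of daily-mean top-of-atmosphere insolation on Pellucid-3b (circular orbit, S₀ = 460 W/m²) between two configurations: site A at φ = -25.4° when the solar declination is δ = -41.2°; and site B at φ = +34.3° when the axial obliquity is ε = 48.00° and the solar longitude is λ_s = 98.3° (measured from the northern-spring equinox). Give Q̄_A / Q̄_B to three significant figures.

— Configuration A (φ=-25.4°):
cos H₀ = −tan(-25.4°) tan(-41.200°) = -0.4157, H₀ = 1.9995 rad.
Bracket: H₀ sin φ sin δ + cos φ cos δ sin H₀ = 1.9995×-0.42894×-0.65869 + 0.90334×0.75241×0.90951 = 0.564936 + 0.618178 = 1.183114.
Q̄ = (S₀/π) × [bracket] = (460/π) × 1.183114 = 173.23 W/m².
— Configuration B (φ=+34.3°):
Solar declination: sin δ = sin ε · sin λ_s = sin 48.00° × sin 98.3° = 0.73536, so δ = +47.338°.
cos H₀ = −tan(+34.3°) tan(+47.338°) = -0.7402, H₀ = 2.4042 rad.
Bracket: H₀ sin φ sin δ + cos φ cos δ sin H₀ = 2.4042×0.56353×0.73536 + 0.82610×0.67768×0.67236 = 0.996294 + 0.376408 = 1.372702.
Q̄ = (S₀/π) × [bracket] = (460/π) × 1.372702 = 200.99 W/m².
Ratio Q̄_A / Q̄_B = 173.23 / 200.99 = 0.8619.

Q̄_A / Q̄_B ≈ 0.862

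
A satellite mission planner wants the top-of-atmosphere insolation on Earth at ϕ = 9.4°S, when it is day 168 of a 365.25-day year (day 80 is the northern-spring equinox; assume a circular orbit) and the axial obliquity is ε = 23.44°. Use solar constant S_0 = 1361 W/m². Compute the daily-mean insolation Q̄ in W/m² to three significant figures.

Q̄ ≈ 349 W/m²

Solar longitude: L_s = 360° × (168 − 80)/365.25 = 86.735°.
sin δ = sin 23.44° × sin 86.735° = 0.39714, so δ = +23.400°.
cos h₀ = −tan(-9.4°) tan(+23.400°) = 0.0716, h₀ = 1.4991 rad.
Bracket: h₀ sin ϕ sin δ + cos ϕ cos δ sin h₀ = 1.4991×-0.16333×0.39714 + 0.98657×0.91776×0.99743 = -0.097239 + 0.903108 = 0.805869.
Q̄ = (S_0/π) × [bracket] = (1361/π) × 0.805869 = 349.1 W/m².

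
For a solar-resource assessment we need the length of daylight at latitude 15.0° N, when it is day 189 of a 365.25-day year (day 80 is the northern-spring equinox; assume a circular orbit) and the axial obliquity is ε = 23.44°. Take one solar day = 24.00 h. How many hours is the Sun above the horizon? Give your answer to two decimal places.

Solar longitude: λ_s = 360° × (189 − 80)/365.25 = 107.433°.
sin δ = sin 23.44° × sin 107.433° = 0.37952, so δ = +22.304°.
cos H₀ = −tan φ · tan δ = −tan(+15.0°) × tan(+22.304°) = -0.1099, so H₀ = 1.6809 rad = 96.31°.
Daylight = 2H₀/(2π) × 24.00 h = (1.6809/π) × 24.00 = 12.84 h.

12.84 h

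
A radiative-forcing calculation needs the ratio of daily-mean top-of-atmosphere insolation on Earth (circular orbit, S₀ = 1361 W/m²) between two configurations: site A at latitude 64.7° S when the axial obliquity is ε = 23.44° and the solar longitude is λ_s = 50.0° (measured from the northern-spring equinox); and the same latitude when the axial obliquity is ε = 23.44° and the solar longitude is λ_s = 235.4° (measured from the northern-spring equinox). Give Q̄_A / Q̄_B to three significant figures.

— Configuration A (φ=-64.7°):
Solar declination: sin δ = sin ε · sin λ_s = sin 23.44° × sin 50.0° = 0.30472, so δ = +17.742°.
cos H₀ = −tan(-64.7°) tan(+17.742°) = 0.6768, H₀ = 0.8273 rad.
Bracket: H₀ sin φ sin δ + cos φ cos δ sin H₀ = 0.8273×-0.90408×0.30472 + 0.42736×0.95244×0.73613 = -0.227914 + 0.299630 = 0.071716.
Q̄ = (S₀/π) × [bracket] = (1361/π) × 0.071716 = 31.069 W/m².
— Configuration B (φ=-64.7°):
Solar declination: sin δ = sin ε · sin λ_s = sin 23.44° × sin 235.4° = -0.32743, so δ = -19.113°.
cos H₀ = −tan(-64.7°) tan(-19.113°) = -0.7331, H₀ = 2.3937 rad.
Bracket: H₀ sin φ sin δ + cos φ cos δ sin H₀ = 2.3937×-0.90408×-0.32743 + 0.42736×0.94487×0.68011 = 0.708590 + 0.274628 = 0.983218.
Q̄ = (S₀/π) × [bracket] = (1361/π) × 0.983218 = 425.95 W/m².
Ratio Q̄_A / Q̄_B = 31.069 / 425.95 = 0.07294.

Q̄_A / Q̄_B ≈ 0.0729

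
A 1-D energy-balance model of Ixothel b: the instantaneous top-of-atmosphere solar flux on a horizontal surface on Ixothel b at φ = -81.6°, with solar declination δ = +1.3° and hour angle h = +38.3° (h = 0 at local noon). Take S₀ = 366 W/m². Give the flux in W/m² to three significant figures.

33.7 W/m²

cos θ_z = sin φ sin δ + cos φ cos δ cos h = -0.022444 + 0.114613 = 0.092169.
Flux = S₀ · cos θ_z = 366 × 0.092169 = 33.73 W/m².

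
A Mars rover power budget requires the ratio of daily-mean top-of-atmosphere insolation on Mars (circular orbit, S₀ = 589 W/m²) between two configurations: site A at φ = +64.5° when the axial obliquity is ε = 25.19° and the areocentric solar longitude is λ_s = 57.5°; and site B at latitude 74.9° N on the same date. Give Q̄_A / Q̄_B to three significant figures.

Q̄_A / Q̄_B ≈ 0.965

— Configuration A (φ=+64.5°):
sin δ = sin 25.19° × sin 57.5° = 0.35897, so δ = +21.037°.
cos H₀ = −tan(+64.5°) tan(+21.037°) = -0.8063, H₀ = 2.5087 rad.
Bracket: H₀ sin φ sin δ + cos φ cos δ sin H₀ = 2.5087×0.90259×0.35897 + 0.43051×0.93335×0.59147 = 0.812826 + 0.237662 = 1.050488.
Q̄ = (S₀/π) × [bracket] = (589/π) × 1.050488 = 196.95 W/m².
— Configuration B (φ=+74.9°):
cos H₀ = −tan(+74.9°) tan(+21.037°) = -1.4254 ≤ −1 ⇒ polar day, H₀ = π.
Bracket: H₀ sin φ sin δ + cos φ cos δ sin H₀ = 3.1416×0.96547×0.35897 + 0.26050×0.93335×0.00000 = 1.088799 + 0.000000 = 1.088799.
Q̄ = (S₀/π) × [bracket] = (589/π) × 1.088799 = 204.13 W/m².
Ratio Q̄_A / Q̄_B = 196.95 / 204.13 = 0.9648.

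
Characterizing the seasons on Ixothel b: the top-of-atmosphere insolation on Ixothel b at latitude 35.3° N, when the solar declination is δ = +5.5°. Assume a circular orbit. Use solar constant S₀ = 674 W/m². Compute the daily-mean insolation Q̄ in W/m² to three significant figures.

cos H₀ = −tan(+35.3°) tan(+5.500°) = -0.0682, H₀ = 1.6390 rad.
Bracket: H₀ sin φ sin δ + cos φ cos δ sin H₀ = 1.6390×0.57786×0.09585 + 0.81614×0.99540×0.99767 = 0.090781 + 0.810493 = 0.901274.
Q̄ = (S₀/π) × [bracket] = (674/π) × 0.901274 = 193.4 W/m².

Q̄ ≈ 193 W/m²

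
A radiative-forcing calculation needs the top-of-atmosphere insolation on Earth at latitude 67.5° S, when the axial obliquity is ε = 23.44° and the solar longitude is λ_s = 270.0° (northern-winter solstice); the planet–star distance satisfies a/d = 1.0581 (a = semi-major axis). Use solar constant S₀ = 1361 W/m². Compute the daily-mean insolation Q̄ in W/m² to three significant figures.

Q̄ ≈ 560 W/m²

Solar declination: sin δ = sin ε · sin λ_s = sin 23.44° × sin 270.0° = -0.39779, so δ = -23.440°.
cos H₀ = −tan(-67.5°) tan(-23.440°) = -1.0467 ≤ −1 ⇒ polar day, H₀ = π.
Bracket: H₀ sin φ sin δ + cos φ cos δ sin H₀ = 3.1416×-0.92388×-0.39779 + 0.38268×0.91748×0.00000 = 1.154570 + 0.000000 = 1.154570.
Inverse-square distance factor (a/d)² = 1.0581² = 1.119576.
Q̄ = (S₀/π) × 1.119576 × [bracket] = (1361/π) × 1.119576 × 1.154570 = 560.0 W/m².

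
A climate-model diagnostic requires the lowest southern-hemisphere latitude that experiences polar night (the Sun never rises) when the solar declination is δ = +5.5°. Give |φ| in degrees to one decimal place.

Polar night requires cos H₀ = −tan φ tan δ ≥ 1, i.e. tan φ tan δ ≤ −1.
The boundary is |tan φ| · |tan δ| = 1, so |φ| = 90° − |δ| = 90° − 5.5° = 84.5° in the southern hemisphere.

|φ| = 84.5°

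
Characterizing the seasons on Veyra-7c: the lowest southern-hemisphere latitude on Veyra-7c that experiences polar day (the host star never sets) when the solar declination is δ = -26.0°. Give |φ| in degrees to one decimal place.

Polar day requires cos H₀ = −tan φ tan δ ≤ −1, i.e. tan φ tan δ ≥ 1.
The boundary is |tan φ| · |tan δ| = 1, so |φ| = 90° − |δ| = 90° − 26.0° = 64.0° in the southern hemisphere.

|φ| = 64.0°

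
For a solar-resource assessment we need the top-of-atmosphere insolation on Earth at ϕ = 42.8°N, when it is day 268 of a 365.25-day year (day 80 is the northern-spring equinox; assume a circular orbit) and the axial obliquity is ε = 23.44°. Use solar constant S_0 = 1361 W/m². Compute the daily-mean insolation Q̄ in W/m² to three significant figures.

Solar longitude: L_s = 360° × (268 − 80)/365.25 = 185.298°.
sin δ = sin 23.44° × sin 185.298° = -0.03673, so δ = -2.105°.
cos h₀ = −tan(+42.8°) tan(-2.105°) = 0.0340, h₀ = 1.5368 rad.
Bracket: h₀ sin ϕ sin δ + cos ϕ cos δ sin h₀ = 1.5368×0.67944×-0.03673 + 0.73373×0.99933×0.99942 = -0.038352 + 0.732813 = 0.694461.
Q̄ = (S_0/π) × [bracket] = (1361/π) × 0.694461 = 300.9 W/m².

Q̄ ≈ 301 W/m²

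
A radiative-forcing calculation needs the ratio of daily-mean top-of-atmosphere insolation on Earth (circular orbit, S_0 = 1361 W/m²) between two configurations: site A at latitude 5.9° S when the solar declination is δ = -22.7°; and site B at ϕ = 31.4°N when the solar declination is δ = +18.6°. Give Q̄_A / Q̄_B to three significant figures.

Q̄_A / Q̄_B ≈ 0.902

— Configuration A (ϕ=-5.9°):
cos h₀ = −tan(-5.9°) tan(-22.700°) = -0.0432, h₀ = 1.6140 rad.
Bracket: h₀ sin ϕ sin δ + cos ϕ cos δ sin h₀ = 1.6140×-0.10279×-0.38591 + 0.99470×0.92254×0.99907 = 0.064024 + 0.916797 = 0.980821.
Q̄ = (S_0/π) × [bracket] = (1361/π) × 0.980821 = 424.91 W/m².
— Configuration B (ϕ=+31.4°):
cos h₀ = −tan(+31.4°) tan(+18.600°) = -0.2054, h₀ = 1.7777 rad.
Bracket: h₀ sin ϕ sin δ + cos ϕ cos δ sin h₀ = 1.7777×0.52101×0.31896 + 0.85355×0.94777×0.97867 = 0.295421 + 0.791714 = 1.087135.
Q̄ = (S_0/π) × [bracket] = (1361/π) × 1.087135 = 470.97 W/m².
Ratio Q̄_A / Q̄_B = 424.91 / 470.97 = 0.9022.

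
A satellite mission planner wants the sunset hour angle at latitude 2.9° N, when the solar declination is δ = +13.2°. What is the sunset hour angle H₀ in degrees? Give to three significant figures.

H₀ = 90.7°

cos H₀ = −tan φ · tan δ = −tan(+2.9°) × tan(+13.200°) = -0.0119, so H₀ = 1.5827 rad = 90.68°.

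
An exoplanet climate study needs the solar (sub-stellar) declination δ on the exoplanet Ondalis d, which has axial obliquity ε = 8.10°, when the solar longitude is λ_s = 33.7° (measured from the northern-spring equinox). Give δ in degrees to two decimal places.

δ = +4.48°

sin δ = sin ε · sin λ_s = sin 8.10° × sin 33.7° = 0.078178.
δ = arcsin(0.078178) = +4.48°.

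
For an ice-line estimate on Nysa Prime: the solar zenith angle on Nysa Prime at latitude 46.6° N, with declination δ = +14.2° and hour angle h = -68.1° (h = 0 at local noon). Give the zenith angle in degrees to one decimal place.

cos θ_z = sin φ sin δ + cos φ cos δ cos h = 0.178234 + 0.248445 = 0.426679.
θ_z = arccos(0.426679) = 64.7°.

θ_z = 64.7°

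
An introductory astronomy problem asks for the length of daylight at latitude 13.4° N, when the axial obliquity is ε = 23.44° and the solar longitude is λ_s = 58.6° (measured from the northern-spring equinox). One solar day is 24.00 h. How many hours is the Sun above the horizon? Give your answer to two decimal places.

Solar declination: sin δ = sin ε · sin λ_s = sin 23.44° × sin 58.6° = 0.33953, so δ = +19.848°.
cos H₀ = −tan φ · tan δ = −tan(+13.4°) × tan(+19.848°) = -0.0860, so H₀ = 1.6569 rad = 94.93°.
Daylight = 2H₀/(2π) × 24.00 h = (1.6569/π) × 24.00 = 12.66 h.

12.66 h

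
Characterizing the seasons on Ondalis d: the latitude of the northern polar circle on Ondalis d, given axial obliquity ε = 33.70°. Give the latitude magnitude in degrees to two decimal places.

56.30°

The polar circle is the lowest latitude that experiences at least one full rotation of continuous daylight at the northern-summer solstice; it lies at |ϕ| = 90° − ε = 90° − 33.70° = 56.30°.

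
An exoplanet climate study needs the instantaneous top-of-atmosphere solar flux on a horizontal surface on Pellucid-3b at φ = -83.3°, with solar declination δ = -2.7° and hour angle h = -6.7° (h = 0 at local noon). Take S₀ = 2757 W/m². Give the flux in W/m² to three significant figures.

448 W/m²

cos θ_z = sin φ sin δ + cos φ cos δ cos h = 0.046785 + 0.115745 = 0.162530.
Flux = S₀ · cos θ_z = 2757 × 0.162530 = 448.1 W/m².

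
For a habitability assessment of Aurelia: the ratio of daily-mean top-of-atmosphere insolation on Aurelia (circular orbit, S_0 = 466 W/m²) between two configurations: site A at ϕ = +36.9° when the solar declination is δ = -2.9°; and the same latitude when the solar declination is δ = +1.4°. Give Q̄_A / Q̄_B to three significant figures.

— Configuration A (ϕ=+36.9°):
cos h₀ = −tan(+36.9°) tan(-2.900°) = 0.0380, h₀ = 1.5328 rad.
Bracket: h₀ sin ϕ sin δ + cos ϕ cos δ sin h₀ = 1.5328×0.60042×-0.05059 + 0.79968×0.99872×0.99928 = -0.046559 + 0.798081 = 0.751522.
Q̄ = (S_0/π) × [bracket] = (466/π) × 0.751522 = 111.48 W/m².
— Configuration B (ϕ=+36.9°):
cos h₀ = −tan(+36.9°) tan(+1.400°) = -0.0183, h₀ = 1.5891 rad.
Bracket: h₀ sin ϕ sin δ + cos ϕ cos δ sin h₀ = 1.5891×0.60042×0.02443 + 0.79968×0.99970×0.99983 = 0.023309 + 0.799304 = 0.822613.
Q̄ = (S_0/π) × [bracket] = (466/π) × 0.822613 = 122.02 W/m².
Ratio Q̄_A / Q̄_B = 111.48 / 122.02 = 0.9136.

Q̄_A / Q̄_B ≈ 0.914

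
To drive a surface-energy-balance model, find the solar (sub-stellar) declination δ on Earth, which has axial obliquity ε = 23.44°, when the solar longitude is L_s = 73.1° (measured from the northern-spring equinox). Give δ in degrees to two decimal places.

δ = +22.37°

sin δ = sin ε · sin L_s = sin 23.44° × sin 73.1° = 0.380609.
δ = arcsin(0.380609) = +22.37°.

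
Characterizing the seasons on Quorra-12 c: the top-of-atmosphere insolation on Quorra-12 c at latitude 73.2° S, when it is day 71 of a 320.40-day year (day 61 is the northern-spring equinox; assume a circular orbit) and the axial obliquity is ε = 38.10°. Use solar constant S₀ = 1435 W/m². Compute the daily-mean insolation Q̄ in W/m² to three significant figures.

Q̄ ≈ 59.2 W/m²

Solar longitude: λ_s = 360° × (71 − 61)/320.40 = 11.236°.
sin δ = sin 38.10° × sin 11.236° = 0.12023, so δ = +6.905°.
cos H₀ = −tan(-73.2°) tan(+6.905°) = 0.4011, H₀ = 1.1580 rad.
Bracket: H₀ sin φ sin δ + cos φ cos δ sin H₀ = 1.1580×-0.95732×0.12023 + 0.28903×0.99275×0.91602 = -0.133284 + 0.262838 = 0.129554.
Q̄ = (S₀/π) × [bracket] = (1435/π) × 0.129554 = 59.18 W/m².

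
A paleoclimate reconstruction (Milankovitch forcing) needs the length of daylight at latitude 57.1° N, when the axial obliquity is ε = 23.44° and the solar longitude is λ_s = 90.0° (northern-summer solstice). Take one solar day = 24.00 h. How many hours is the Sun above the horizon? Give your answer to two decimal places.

Solar declination: sin δ = sin ε · sin λ_s = sin 23.44° × sin 90.0° = 0.39779, so δ = +23.440°.
cos H₀ = −tan φ · tan δ = −tan(+57.1°) × tan(+23.440°) = -0.6702, so H₀ = 2.3053 rad = 132.08°.
Daylight = 2H₀/(2π) × 24.00 h = (2.3053/π) × 24.00 = 17.61 h.

17.61 h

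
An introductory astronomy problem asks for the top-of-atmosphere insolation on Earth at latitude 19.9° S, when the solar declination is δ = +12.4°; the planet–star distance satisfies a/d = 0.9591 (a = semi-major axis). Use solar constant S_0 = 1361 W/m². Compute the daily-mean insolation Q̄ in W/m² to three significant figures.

cos h₀ = −tan(-19.9°) tan(+12.400°) = 0.0796, h₀ = 1.4911 rad.
Bracket: h₀ sin ϕ sin δ + cos ϕ cos δ sin h₀ = 1.4911×-0.34038×0.21474 + 0.94029×0.97667×0.99683 = -0.108989 + 0.915442 = 0.806453.
Inverse-square distance factor (a/d)² = 0.9591² = 0.919873.
Q̄ = (S_0/π) × 0.919873 × [bracket] = (1361/π) × 0.919873 × 0.806453 = 321.4 W/m².

Q̄ ≈ 321 W/m²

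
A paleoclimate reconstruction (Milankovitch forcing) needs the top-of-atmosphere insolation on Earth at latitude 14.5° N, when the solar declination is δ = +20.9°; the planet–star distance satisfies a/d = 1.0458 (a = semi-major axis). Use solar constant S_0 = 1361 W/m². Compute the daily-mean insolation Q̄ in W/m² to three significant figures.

cos h₀ = −tan(+14.5°) tan(+20.900°) = -0.0988, h₀ = 1.6697 rad.
Bracket: h₀ sin ϕ sin δ + cos ϕ cos δ sin h₀ = 1.6697×0.25038×0.35674 + 0.96815×0.93420×0.99511 = 0.149139 + 0.900023 = 1.049162.
Inverse-square distance factor (a/d)² = 1.0458² = 1.093698.
Q̄ = (S_0/π) × 1.093698 × [bracket] = (1361/π) × 1.093698 × 1.049162 = 497.1 W/m².

Q̄ ≈ 497 W/m²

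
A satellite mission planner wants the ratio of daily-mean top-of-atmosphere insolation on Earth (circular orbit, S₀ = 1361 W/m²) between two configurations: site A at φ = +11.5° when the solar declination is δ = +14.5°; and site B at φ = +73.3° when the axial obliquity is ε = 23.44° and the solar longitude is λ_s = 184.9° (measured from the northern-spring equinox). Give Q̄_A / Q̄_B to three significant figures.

Q̄_A / Q̄_B ≈ 4.32

— Configuration A (φ=+11.5°):
cos H₀ = −tan(+11.5°) tan(+14.500°) = -0.0526, H₀ = 1.6234 rad.
Bracket: H₀ sin φ sin δ + cos φ cos δ sin H₀ = 1.6234×0.19937×0.25038 + 0.97992×0.96815×0.99861 = 0.081037 + 0.947391 = 1.028428.
Q̄ = (S₀/π) × [bracket] = (1361/π) × 1.028428 = 445.54 W/m².
— Configuration B (φ=+73.3°):
Solar declination: sin δ = sin ε · sin λ_s = sin 23.44° × sin 184.9° = -0.03398, so δ = -1.947°.
cos H₀ = −tan(+73.3°) tan(-1.947°) = 0.1133, H₀ = 1.4572 rad.
Bracket: H₀ sin φ sin δ + cos φ cos δ sin H₀ = 1.4572×0.95782×-0.03398 + 0.28736×0.99942×0.99356 = -0.047427 + 0.285344 = 0.237917.
Q̄ = (S₀/π) × [bracket] = (1361/π) × 0.237917 = 103.07 W/m².
Ratio Q̄_A / Q̄_B = 445.54 / 103.07 = 4.323.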